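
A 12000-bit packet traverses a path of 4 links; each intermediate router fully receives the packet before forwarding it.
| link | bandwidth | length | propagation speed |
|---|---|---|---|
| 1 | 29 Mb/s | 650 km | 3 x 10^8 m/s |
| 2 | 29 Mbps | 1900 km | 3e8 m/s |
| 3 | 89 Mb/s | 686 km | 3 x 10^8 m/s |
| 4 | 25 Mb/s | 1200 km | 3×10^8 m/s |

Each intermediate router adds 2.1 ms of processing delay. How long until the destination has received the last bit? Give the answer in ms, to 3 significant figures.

Transmission delays (L/R per hop): 0.413793, 0.413793, 0.134831, 0.48 ms; sum = 1.44242 ms.
Propagation delays (d/s per hop): 2.16667, 6.33333, 2.28667, 4 ms; sum = 14.7867 ms.
Processing at 3 router(s): 3 × 2.1 ms = 6.3 ms.
End-to-end = 22.5 ms.

22.5 ms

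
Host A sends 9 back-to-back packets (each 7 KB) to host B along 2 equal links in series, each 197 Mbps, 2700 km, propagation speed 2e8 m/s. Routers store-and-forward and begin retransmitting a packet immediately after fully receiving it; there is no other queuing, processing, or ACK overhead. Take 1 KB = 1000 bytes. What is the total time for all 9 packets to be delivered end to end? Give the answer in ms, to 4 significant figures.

29.84 ms

Per-hop transmission t_tx = L/R = 56000/197000000 = 0.284264 ms.
Per-hop propagation t_prop = 2700000/200000000 = 13.5 ms.
Pipeline fill: first packet needs 2·t_tx to clear all hops; remaining 8 packets each add one t_tx.
Total = (2+9-1)·t_tx + 2·t_prop = 10·0.284264 + 2·13.5 = 29.84 ms.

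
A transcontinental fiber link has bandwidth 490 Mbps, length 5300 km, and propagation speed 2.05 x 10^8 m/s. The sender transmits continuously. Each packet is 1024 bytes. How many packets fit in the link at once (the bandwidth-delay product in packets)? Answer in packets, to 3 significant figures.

1550 packets

Propagation delay = 5300000 / 2.05e+08 = 0.0258537 s.
BDP = R × t_prop = 490000000 × 0.0258537 = 12668300 bits.
In packets of 8192 bits: 1550 packets.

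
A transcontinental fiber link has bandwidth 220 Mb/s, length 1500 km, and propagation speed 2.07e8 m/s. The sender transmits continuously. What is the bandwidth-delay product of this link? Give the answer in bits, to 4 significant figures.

Propagation delay = 1500000 / 2.07e+08 = 0.00724638 s.
BDP = R × t_prop = 220000000 × 0.00724638 = 1594200 bits.

1594000 bits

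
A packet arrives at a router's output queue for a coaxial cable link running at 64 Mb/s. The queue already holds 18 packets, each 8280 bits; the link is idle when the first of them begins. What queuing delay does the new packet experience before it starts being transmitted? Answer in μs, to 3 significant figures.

Each queued packet: L/R = 8280/64000000 = 129.375 μs.
18 queued → 2328.75 μs.
Queuing delay = 2330 μs.

2330 μs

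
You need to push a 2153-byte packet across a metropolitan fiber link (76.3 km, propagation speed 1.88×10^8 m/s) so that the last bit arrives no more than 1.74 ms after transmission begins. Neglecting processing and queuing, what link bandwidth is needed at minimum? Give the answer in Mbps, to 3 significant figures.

12.9 Mbps

L = 17224 bits.
Propagation delay = 76300 / 188000000 = 0.405851 ms.
Transmission budget = 1.74 − 0.405851 = 1.33415 ms.
R ≥ L / t_tx = 17224 bits / 0.00133415 s = 12.9 Mbps.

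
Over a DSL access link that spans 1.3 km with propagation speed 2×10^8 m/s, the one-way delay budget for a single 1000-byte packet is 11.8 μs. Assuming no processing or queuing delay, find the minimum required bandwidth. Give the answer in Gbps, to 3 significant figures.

1.51 Gbps

L = 8000 bits.
Propagation delay = 1300 / 200000000 = 6.5 μs.
Transmission budget = 11.8 − 6.5 = 5.3 μs.
R ≥ L / t_tx = 8000 bits / 5.3e-06 s = 1.51 Gbps.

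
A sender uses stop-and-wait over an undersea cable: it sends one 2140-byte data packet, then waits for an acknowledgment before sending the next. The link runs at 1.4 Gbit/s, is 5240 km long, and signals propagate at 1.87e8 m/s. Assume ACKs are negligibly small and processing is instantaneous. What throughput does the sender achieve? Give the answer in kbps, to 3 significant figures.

t_tx = L/R = 17120/1400000000 = 1.22286e-05 s.
t_prop = 5240000/187000000 = 0.0280214 s; RTT = 0.0560428 s.
Cycle = t_tx + RTT = 0.056055 s.
Throughput = L / cycle = 17120 / 0.056055 = 305 kbps.

305 kbps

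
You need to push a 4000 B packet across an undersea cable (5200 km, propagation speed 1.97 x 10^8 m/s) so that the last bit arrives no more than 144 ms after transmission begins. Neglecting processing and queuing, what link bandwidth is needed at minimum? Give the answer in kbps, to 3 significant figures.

L = 32000 bits.
Propagation delay = 5200000 / 197000000 = 26.3959 ms.
Transmission budget = 144 − 26.3959 = 117.604 ms.
R ≥ L / t_tx = 32000 bits / 0.117604 s = 272 kbps.

272 kbps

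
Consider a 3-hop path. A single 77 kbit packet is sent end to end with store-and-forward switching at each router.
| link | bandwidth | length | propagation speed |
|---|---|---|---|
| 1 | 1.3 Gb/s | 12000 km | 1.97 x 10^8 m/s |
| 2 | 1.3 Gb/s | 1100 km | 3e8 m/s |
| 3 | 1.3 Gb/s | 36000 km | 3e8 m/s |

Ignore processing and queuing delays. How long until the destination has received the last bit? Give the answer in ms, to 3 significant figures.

185 ms

L = 77000 bits.
Transmission delay per hop = L/R = 77000/1300000000 = 0.0592308 ms; 3 hops → 0.177692 ms.
Propagation delays (d/s per hop): 60.9137, 3.66667, 120 ms; sum = 184.58 ms.
End-to-end = 185 ms.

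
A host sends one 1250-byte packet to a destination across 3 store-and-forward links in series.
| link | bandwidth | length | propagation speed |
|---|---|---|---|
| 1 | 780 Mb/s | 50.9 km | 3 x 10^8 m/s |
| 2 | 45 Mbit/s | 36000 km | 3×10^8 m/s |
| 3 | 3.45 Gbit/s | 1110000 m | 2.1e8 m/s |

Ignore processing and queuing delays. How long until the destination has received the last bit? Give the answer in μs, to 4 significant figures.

125700 μs

L = 1250 × 8 = 10000 bits.
Transmission delays (L/R per hop): 12.8205, 222.222, 2.89855 μs; sum = 237.941 μs.
Propagation delays (d/s per hop): 169.667, 120000, 5285.71 μs; sum = 125455 μs.
End-to-end = 125700 μs.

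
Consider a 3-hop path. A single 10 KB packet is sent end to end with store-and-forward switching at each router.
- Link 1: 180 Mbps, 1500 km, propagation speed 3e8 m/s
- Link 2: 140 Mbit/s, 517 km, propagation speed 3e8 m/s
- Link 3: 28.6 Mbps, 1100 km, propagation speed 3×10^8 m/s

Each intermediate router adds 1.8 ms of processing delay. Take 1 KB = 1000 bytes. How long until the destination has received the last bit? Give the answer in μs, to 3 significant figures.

L = 80000 bits.
Transmission delays (L/R per hop): 444.444, 571.429, 2797.2 μs; sum = 3813.08 μs.
Propagation delays (d/s per hop): 5000, 1723.33, 3666.67 μs; sum = 10390 μs.
Processing at 2 router(s): 2 × 1.8 ms = 3600 μs.
End-to-end = 17800 μs.

17800 μs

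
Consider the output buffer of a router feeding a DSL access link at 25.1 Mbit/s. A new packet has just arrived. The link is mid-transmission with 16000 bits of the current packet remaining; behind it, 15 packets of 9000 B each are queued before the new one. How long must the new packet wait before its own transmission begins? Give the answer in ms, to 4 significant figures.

43.67 ms

Each queued packet: L/R = 72000/25100000 = 2.86853 ms.
15 queued → 43.0279 ms.
Plus remaining 16000 bits of current packet: 0.63745 ms.
Queuing delay = 43.67 ms.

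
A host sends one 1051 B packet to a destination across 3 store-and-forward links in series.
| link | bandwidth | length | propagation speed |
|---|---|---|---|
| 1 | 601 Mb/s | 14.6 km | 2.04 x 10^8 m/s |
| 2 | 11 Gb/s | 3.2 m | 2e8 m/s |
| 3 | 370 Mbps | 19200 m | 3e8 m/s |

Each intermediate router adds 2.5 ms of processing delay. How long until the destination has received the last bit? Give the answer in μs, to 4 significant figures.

5173 μs

L = 1051 × 8 = 8408 bits.
Transmission delays (L/R per hop): 13.99, 0.764364, 22.7243 μs; sum = 37.4787 μs.
Propagation delays (d/s per hop): 71.5686, 0.016, 64 μs; sum = 135.585 μs.
Processing at 2 router(s): 2 × 2.5 ms = 5000 μs.
End-to-end = 5173 μs.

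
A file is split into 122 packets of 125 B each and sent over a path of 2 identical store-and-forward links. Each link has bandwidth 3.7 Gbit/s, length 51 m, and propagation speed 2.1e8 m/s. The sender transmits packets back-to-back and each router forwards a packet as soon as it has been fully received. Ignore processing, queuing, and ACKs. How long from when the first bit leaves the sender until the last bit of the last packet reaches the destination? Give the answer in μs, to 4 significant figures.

33.73 μs

Per-hop transmission t_tx = L/R = 1000/3700000000 = 0.27027 μs.
Per-hop propagation t_prop = 51/210000000 = 0.242857 μs.
Pipeline fill: first packet needs 2·t_tx to clear all hops; remaining 121 packets each add one t_tx.
Total = (2+122-1)·t_tx + 2·t_prop = 123·0.27027 + 2·0.242857 = 33.73 μs.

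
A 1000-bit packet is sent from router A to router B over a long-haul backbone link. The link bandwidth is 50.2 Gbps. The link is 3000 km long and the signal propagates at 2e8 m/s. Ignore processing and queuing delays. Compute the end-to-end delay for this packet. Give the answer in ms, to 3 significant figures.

Transmission delay = L/R = 1000 / 50200000000 = 1.99203e-05 ms.
Propagation delay = d/s = 3000000 m / 200000000 m/s = 15 ms.
Total = 15.0 ms.

15.0 ms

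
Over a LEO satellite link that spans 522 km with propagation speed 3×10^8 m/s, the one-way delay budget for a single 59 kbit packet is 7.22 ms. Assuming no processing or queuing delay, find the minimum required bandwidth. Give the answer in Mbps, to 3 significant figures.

Propagation delay = 522000 / 300000000 = 1.74 ms.
Transmission budget = 7.22 − 1.74 = 5.48 ms.
R ≥ L / t_tx = 59000 bits / 0.00548 s = 10.8 Mbps.

10.8 Mbps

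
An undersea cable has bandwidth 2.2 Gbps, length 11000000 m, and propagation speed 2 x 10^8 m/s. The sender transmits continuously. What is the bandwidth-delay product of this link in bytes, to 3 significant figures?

Propagation delay = 11000000 / 200000000 = 0.055 s.
BDP = R × t_prop = 2200000000 × 0.055 = 121000000 bits.
In bytes: 121000000/8 = 15100000 bytes.

15100000 bytes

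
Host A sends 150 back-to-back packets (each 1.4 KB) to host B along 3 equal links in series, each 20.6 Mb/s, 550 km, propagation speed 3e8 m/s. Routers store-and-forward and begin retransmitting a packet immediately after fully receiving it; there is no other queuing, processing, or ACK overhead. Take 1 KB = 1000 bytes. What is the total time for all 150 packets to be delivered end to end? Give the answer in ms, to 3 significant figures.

88.1 ms

Per-hop transmission t_tx = L/R = 11200/20600000 = 0.543689 ms.
Per-hop propagation t_prop = 550000/300000000 = 1.83333 ms.
Pipeline fill: first packet needs 3·t_tx to clear all hops; remaining 149 packets each add one t_tx.
Total = (3+150-1)·t_tx + 3·t_prop = 152·0.543689 + 3·1.83333 = 88.1 ms.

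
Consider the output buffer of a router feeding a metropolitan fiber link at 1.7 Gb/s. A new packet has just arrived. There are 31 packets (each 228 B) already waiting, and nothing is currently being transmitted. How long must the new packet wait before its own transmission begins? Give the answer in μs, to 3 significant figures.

Each queued packet: L/R = 1824/1700000000 = 1.07294 μs.
31 queued → 33.2612 μs.
Queuing delay = 33.3 μs.

33.3 μs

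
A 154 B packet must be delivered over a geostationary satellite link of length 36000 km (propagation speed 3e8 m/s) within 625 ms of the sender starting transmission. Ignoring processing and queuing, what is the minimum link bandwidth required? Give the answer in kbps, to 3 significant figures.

2.44 kbps

L = 1232 bits.
Propagation delay = 36000000 / 300000000 = 120 ms.
Transmission budget = 625 − 120 = 505 ms.
R ≥ L / t_tx = 1232 bits / 0.505 s = 2.44 kbps.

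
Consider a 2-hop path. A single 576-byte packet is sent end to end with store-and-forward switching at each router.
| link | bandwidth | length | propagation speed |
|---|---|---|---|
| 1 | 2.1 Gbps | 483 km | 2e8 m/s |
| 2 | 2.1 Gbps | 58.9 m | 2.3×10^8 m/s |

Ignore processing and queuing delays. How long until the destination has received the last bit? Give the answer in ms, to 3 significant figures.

L = 576 × 8 = 4608 bits.
Transmission delay per hop = L/R = 4608/2100000000 = 0.00219429 ms; 2 hops → 0.00438857 ms.
Propagation delays (d/s per hop): 2.415, 0.000256087 ms; sum = 2.41526 ms.
End-to-end = 2.42 ms.

2.42 ms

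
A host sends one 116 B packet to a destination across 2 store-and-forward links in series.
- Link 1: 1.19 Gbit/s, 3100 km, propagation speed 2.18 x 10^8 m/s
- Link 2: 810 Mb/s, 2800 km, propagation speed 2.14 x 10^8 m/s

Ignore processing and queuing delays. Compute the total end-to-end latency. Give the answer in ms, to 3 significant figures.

L = 116 × 8 = 928 bits.
Transmission delays (L/R per hop): 0.000779832, 0.00114568 ms; sum = 0.00192551 ms.
Propagation delays (d/s per hop): 14.2202, 13.0841 ms; sum = 27.3043 ms.
End-to-end = 27.3 ms.

27.3 ms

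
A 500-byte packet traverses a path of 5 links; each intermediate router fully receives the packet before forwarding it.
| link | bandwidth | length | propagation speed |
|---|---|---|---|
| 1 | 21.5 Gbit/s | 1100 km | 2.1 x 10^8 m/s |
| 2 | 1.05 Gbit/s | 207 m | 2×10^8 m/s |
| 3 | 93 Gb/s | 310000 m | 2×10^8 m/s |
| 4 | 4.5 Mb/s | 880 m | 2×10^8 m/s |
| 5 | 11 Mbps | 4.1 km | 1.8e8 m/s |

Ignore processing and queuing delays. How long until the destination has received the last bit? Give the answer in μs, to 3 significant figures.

8070 μs

L = 500 × 8 = 4000 bits.
Transmission delays (L/R per hop): 0.186047, 3.80952, 0.0430108, 888.889, 363.636 μs; sum = 1256.56 μs.
Propagation delays (d/s per hop): 5238.1, 1.035, 1550, 4.4, 22.7778 μs; sum = 6816.31 μs.
End-to-end = 8070 μs.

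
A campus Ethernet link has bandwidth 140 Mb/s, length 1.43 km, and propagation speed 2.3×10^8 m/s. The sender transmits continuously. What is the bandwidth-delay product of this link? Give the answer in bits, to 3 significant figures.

Propagation delay = 1430 / 2.3e+08 = 6.21739e-06 s.
BDP = R × t_prop = 140000000 × 6.21739e-06 = 870.435 bits.

870 bits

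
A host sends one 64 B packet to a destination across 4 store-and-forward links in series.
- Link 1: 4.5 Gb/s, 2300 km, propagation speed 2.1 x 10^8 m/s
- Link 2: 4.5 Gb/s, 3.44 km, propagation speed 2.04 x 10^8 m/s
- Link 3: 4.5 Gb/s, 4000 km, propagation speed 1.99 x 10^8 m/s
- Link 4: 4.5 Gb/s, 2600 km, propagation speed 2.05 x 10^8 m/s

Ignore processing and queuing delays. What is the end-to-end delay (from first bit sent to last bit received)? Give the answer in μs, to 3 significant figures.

L = 64 × 8 = 512 bits.
Transmission delay per hop = L/R = 512/4500000000 = 0.113778 μs; 4 hops → 0.455111 μs.
Propagation delays (d/s per hop): 10952.4, 16.8627, 20100.5, 12682.9 μs; sum = 43752.7 μs.
End-to-end = 43800 μs.

43800 μs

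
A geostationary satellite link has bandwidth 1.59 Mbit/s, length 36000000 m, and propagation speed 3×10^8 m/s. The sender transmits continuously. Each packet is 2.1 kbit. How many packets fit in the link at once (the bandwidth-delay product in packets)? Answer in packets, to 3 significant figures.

Propagation delay = 36000000 / 300000000 = 0.12 s.
BDP = R × t_prop = 1590000 × 0.12 = 190800 bits.
In packets of 2100 bits: 90.9 packets.

90.9 packets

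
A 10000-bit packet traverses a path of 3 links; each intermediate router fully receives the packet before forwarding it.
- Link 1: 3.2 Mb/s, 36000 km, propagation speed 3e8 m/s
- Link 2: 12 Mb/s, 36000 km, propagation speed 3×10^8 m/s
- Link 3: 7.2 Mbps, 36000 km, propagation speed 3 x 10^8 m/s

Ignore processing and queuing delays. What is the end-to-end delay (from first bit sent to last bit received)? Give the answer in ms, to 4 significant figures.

Transmission delays (L/R per hop): 3.125, 0.833333, 1.38889 ms; sum = 5.34722 ms.
Propagation delays (d/s per hop): 120, 120, 120 ms; sum = 360 ms.
End-to-end = 365.3 ms.

365.3 ms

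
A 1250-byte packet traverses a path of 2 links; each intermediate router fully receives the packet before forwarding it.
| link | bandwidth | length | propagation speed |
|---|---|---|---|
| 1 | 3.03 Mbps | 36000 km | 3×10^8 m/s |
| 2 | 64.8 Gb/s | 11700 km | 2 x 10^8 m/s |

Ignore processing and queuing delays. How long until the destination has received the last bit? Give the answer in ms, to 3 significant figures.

L = 1250 × 8 = 10000 bits.
Transmission delays (L/R per hop): 3.30033, 0.000154321 ms; sum = 3.30048 ms.
Propagation delays (d/s per hop): 120, 58.5 ms; sum = 178.5 ms.
End-to-end = 182 ms.

182 ms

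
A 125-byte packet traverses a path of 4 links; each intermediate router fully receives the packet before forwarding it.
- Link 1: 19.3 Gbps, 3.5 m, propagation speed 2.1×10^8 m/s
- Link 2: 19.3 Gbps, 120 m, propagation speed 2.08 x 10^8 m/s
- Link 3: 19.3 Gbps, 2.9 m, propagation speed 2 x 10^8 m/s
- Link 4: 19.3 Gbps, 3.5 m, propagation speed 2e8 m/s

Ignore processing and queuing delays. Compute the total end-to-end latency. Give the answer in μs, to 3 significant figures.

0.833 μs

L = 125 × 8 = 1000 bits.
Transmission delay per hop = L/R = 1000/19300000000 = 0.0518135 μs; 4 hops → 0.207254 μs.
Propagation delays (d/s per hop): 0.0166667, 0.576923, 0.0145, 0.0175 μs; sum = 0.62559 μs.
End-to-end = 0.833 μs.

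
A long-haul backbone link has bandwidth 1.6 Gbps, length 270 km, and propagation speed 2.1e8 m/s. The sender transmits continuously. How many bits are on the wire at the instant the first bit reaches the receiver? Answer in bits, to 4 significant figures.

Propagation delay = 270000 / 210000000 = 0.00128571 s.
BDP = R × t_prop = 1600000000 × 0.00128571 = 2057140 bits.

2057000 bits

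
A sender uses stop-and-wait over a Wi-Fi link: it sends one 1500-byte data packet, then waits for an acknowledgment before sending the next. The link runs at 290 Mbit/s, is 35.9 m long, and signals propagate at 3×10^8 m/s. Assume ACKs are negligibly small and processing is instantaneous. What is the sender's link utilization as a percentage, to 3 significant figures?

t_tx = L/R = 12000/290000000 = 4.13793e-05 s.
t_prop = 35.9/300000000 = 1.19667e-07 s; RTT = 2.39333e-07 s.
Cycle = t_tx + RTT = 4.16186e-05 s.
Utilization = t_tx / cycle = 4.13793e-05/4.16186e-05 = 99.4 %.

99.4 %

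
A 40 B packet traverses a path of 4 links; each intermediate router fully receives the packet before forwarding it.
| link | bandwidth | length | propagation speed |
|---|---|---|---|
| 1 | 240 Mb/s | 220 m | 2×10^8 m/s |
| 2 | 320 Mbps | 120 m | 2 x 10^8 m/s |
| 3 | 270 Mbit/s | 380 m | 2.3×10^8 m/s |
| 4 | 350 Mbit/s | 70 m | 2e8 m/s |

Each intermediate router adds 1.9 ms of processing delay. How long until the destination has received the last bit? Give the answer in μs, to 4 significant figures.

L = 40 × 8 = 320 bits.
Transmission delays (L/R per hop): 1.33333, 1, 1.18519, 0.914286 μs; sum = 4.4328 μs.
Propagation delays (d/s per hop): 1.1, 0.6, 1.65217, 0.35 μs; sum = 3.70217 μs.
Processing at 3 router(s): 3 × 1.9 ms = 5700 μs.
End-to-end = 5708 μs.

5708 μs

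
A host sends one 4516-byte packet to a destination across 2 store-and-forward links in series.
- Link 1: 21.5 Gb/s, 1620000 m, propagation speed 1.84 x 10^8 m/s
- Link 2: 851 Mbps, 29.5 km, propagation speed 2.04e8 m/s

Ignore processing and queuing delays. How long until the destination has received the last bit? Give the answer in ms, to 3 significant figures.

8.99 ms

L = 4516 × 8 = 36128 bits.
Transmission delays (L/R per hop): 0.00168037, 0.0424536 ms; sum = 0.044134 ms.
Propagation delays (d/s per hop): 8.80435, 0.144608 ms; sum = 8.94896 ms.
End-to-end = 8.99 ms.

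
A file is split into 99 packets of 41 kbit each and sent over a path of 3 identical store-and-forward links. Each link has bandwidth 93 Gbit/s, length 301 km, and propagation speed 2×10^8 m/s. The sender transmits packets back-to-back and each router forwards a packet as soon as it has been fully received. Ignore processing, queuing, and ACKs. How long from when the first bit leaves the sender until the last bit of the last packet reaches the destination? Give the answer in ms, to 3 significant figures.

Per-hop transmission t_tx = L/R = 41000/93000000000 = 0.00044086 ms.
Per-hop propagation t_prop = 301000/200000000 = 1.505 ms.
Pipeline fill: first packet needs 3·t_tx to clear all hops; remaining 98 packets each add one t_tx.
Total = (3+99-1)·t_tx + 3·t_prop = 101·0.00044086 + 3·1.505 = 4.56 ms.

4.56 ms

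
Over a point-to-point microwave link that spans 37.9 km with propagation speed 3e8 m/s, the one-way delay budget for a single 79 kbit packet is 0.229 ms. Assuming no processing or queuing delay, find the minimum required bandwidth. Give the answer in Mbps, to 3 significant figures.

Propagation delay = 37900 / 300000000 = 0.126333 ms.
Transmission budget = 0.229 − 0.126333 = 0.102667 ms.
R ≥ L / t_tx = 79000 bits / 0.000102667 s = 769 Mbps.

769 Mbps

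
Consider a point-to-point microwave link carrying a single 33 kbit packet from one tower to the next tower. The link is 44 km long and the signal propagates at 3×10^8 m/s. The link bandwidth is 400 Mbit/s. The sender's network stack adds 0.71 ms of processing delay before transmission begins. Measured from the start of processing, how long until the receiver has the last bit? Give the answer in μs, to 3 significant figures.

939 μs

L = 33000 bits.
Transmission delay = L/R = 33000 / 400000000 = 82.5 μs.
Propagation delay = d/s = 44000 m / 300000000 m/s = 146.667 μs.
Plus processing delay 0.71 ms = 710 μs.
Total = 939 μs.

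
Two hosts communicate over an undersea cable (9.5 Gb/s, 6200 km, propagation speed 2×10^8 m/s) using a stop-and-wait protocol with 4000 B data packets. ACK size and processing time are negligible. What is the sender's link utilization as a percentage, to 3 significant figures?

0.00543 %

t_tx = L/R = 32000/9500000000 = 3.36842e-06 s.
t_prop = 6200000/200000000 = 0.031 s; RTT = 0.062 s.
Cycle = t_tx + RTT = 0.0620034 s.
Utilization = t_tx / cycle = 3.36842e-06/0.0620034 = 0.00543 %.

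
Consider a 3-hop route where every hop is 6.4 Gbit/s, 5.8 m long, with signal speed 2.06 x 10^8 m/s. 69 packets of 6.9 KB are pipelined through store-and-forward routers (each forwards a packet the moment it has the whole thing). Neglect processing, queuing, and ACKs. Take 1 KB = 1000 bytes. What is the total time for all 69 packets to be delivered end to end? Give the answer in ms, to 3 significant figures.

0.612 ms

Per-hop transmission t_tx = L/R = 55200/6400000000 = 0.008625 ms.
Per-hop propagation t_prop = 5.8/206000000 = 2.81553e-05 ms.
Pipeline fill: first packet needs 3·t_tx to clear all hops; remaining 68 packets each add one t_tx.
Total = (3+69-1)·t_tx + 3·t_prop = 71·0.008625 + 3·2.81553e-05 = 0.612 ms.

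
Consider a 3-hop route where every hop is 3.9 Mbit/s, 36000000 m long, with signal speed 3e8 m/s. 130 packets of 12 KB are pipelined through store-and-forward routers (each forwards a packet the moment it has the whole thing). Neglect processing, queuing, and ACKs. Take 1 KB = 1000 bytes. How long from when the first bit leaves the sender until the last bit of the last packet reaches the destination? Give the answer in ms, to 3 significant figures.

Per-hop transmission t_tx = L/R = 96000/3900000 = 24.6154 ms.
Per-hop propagation t_prop = 36000000/300000000 = 120 ms.
Pipeline fill: first packet needs 3·t_tx to clear all hops; remaining 129 packets each add one t_tx.
Total = (3+130-1)·t_tx + 3·t_prop = 132·24.6154 + 3·120 = 3610 ms.

3610 ms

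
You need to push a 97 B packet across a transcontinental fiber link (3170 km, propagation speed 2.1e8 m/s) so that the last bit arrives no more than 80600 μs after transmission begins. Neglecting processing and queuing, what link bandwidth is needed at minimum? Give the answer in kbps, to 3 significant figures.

11.8 kbps

L = 776 bits.
Propagation delay = 3170000 / 210000000 = 15095.2 μs.
Transmission budget = 80600 − 15095.2 = 65504.8 μs.
R ≥ L / t_tx = 776 bits / 0.0655048 s = 11.8 kbps.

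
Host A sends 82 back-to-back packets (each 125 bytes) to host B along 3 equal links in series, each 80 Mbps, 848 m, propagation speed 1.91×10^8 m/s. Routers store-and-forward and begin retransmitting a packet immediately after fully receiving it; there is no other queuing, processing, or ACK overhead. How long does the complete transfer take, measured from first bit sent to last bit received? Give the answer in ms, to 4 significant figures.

1.063 ms

Per-hop transmission t_tx = L/R = 1000/80000000 = 0.0125 ms.
Per-hop propagation t_prop = 848/191000000 = 0.00443979 ms.
Pipeline fill: first packet needs 3·t_tx to clear all hops; remaining 81 packets each add one t_tx.
Total = (3+82-1)·t_tx + 3·t_prop = 84·0.0125 + 3·0.00443979 = 1.063 ms.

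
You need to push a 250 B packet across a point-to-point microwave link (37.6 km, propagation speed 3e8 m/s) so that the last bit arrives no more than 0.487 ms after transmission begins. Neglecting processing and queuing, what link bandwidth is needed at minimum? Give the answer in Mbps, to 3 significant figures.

L = 2000 bits.
Propagation delay = 37600 / 300000000 = 0.125333 ms.
Transmission budget = 0.487 − 0.125333 = 0.361667 ms.
R ≥ L / t_tx = 2000 bits / 0.000361667 s = 5.53 Mbps.

5.53 Mbps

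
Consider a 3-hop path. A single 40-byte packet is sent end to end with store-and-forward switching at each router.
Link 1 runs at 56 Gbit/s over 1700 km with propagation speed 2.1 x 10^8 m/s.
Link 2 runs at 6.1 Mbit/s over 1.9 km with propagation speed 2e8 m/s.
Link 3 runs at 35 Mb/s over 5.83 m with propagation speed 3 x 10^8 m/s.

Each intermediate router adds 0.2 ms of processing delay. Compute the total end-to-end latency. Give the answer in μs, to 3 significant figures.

L = 40 × 8 = 320 bits.
Transmission delays (L/R per hop): 0.00571429, 52.459, 9.14286 μs; sum = 61.6076 μs.
Propagation delays (d/s per hop): 8095.24, 9.5, 0.0194333 μs; sum = 8104.76 μs.
Processing at 2 router(s): 2 × 0.2 ms = 400 μs.
End-to-end = 8570 μs.

8570 μs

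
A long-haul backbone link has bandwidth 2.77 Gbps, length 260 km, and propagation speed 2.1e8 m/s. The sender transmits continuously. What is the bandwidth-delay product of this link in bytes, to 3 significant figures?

Propagation delay = 260000 / 210000000 = 0.0012381 s.
BDP = R × t_prop = 2770000000 × 0.0012381 = 3429520 bits.
In bytes: 3429520/8 = 429000 bytes.

429000 bytes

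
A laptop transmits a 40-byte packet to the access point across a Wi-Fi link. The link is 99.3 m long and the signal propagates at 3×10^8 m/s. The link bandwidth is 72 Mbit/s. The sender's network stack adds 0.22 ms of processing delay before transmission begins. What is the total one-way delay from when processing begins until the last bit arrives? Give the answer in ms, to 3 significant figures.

0.225 ms

L = 40 × 8 = 320 bits.
Transmission delay = L/R = 320 / 72000000 = 0.00444444 ms.
Propagation delay = d/s = 99.3 m / 300000000 m/s = 0.000331 ms.
Plus processing delay 0.22 ms = 0.22 ms.
Total = 0.225 ms.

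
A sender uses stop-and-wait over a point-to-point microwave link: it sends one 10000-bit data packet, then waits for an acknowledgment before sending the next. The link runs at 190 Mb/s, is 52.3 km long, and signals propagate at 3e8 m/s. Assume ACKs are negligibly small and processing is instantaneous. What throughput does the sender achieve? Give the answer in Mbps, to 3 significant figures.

t_tx = L/R = 10000/190000000 = 5.26316e-05 s.
t_prop = 52300/300000000 = 0.000174333 s; RTT = 0.000348667 s.
Cycle = t_tx + RTT = 0.000401298 s.
Throughput = L / cycle = 10000 / 0.000401298 = 24.9 Mbps.

24.9 Mbps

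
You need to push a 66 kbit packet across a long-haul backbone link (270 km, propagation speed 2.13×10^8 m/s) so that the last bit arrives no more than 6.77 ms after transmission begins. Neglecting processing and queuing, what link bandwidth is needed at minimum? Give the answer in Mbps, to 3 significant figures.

Propagation delay = 270000 / 213000000 = 1.26761 ms.
Transmission budget = 6.77 − 1.26761 = 5.50239 ms.
R ≥ L / t_tx = 66000 bits / 0.00550239 s = 12.0 Mbps.

12.0 Mbps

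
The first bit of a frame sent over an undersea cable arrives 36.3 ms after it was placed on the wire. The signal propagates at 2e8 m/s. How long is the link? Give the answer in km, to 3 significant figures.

7260 km

d = s × t_prop = 200000000 × 0.0363 = 7260 km.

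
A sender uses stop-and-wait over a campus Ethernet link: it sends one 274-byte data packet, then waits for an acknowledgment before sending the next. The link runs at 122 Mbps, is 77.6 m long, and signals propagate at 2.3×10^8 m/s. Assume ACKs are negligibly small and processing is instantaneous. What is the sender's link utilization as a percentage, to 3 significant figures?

t_tx = L/R = 2192/122000000 = 1.79672e-05 s.
t_prop = 77.6/2.3e+08 = 3.37391e-07 s; RTT = 6.74783e-07 s.
Cycle = t_tx + RTT = 1.8642e-05 s.
Utilization = t_tx / cycle = 1.79672e-05/1.8642e-05 = 96.4 %.

96.4 %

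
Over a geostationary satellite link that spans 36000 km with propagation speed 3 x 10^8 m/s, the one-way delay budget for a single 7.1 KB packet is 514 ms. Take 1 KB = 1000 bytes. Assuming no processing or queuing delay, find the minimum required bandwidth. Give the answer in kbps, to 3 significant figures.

144 kbps

L = 56800 bits.
Propagation delay = 36000000 / 300000000 = 120 ms.
Transmission budget = 514 − 120 = 394 ms.
R ≥ L / t_tx = 56800 bits / 0.394 s = 144 kbps.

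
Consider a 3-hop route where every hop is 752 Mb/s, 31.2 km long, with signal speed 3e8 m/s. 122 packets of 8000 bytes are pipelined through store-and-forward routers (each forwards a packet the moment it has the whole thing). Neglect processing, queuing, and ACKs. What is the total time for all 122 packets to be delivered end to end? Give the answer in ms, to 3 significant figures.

Per-hop transmission t_tx = L/R = 64000/752000000 = 0.0851064 ms.
Per-hop propagation t_prop = 31200/300000000 = 0.104 ms.
Pipeline fill: first packet needs 3·t_tx to clear all hops; remaining 121 packets each add one t_tx.
Total = (3+122-1)·t_tx + 3·t_prop = 124·0.0851064 + 3·0.104 = 10.9 ms.

10.9 ms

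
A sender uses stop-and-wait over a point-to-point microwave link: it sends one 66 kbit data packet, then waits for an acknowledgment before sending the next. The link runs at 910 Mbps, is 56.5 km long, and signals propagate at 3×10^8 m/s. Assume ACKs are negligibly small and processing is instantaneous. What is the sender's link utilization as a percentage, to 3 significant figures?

t_tx = L/R = 66000/910000000 = 7.25275e-05 s.
t_prop = 56500/300000000 = 0.000188333 s; RTT = 0.000376667 s.
Cycle = t_tx + RTT = 0.000449194 s.
Utilization = t_tx / cycle = 7.25275e-05/0.000449194 = 16.1 %.

16.1 %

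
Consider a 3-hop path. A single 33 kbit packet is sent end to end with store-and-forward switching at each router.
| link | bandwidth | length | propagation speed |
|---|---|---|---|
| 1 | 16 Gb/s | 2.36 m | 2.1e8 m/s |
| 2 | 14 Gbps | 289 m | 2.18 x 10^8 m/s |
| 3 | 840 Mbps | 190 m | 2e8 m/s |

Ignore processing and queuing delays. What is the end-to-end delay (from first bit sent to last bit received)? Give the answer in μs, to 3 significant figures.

46.0 μs

L = 33000 bits.
Transmission delays (L/R per hop): 2.0625, 2.35714, 39.2857 μs; sum = 43.7054 μs.
Propagation delays (d/s per hop): 0.0112381, 1.32569, 0.95 μs; sum = 2.28693 μs.
End-to-end = 46.0 μs.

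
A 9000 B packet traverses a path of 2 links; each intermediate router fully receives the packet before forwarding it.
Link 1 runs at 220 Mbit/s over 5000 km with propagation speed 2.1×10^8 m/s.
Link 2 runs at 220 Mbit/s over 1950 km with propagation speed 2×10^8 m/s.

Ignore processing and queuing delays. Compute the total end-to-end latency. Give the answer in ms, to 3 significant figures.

34.2 ms

L = 9000 × 8 = 72000 bits.
Transmission delay per hop = L/R = 72000/220000000 = 0.327273 ms; 2 hops → 0.654545 ms.
Propagation delays (d/s per hop): 23.8095, 9.75 ms; sum = 33.5595 ms.
End-to-end = 34.2 ms.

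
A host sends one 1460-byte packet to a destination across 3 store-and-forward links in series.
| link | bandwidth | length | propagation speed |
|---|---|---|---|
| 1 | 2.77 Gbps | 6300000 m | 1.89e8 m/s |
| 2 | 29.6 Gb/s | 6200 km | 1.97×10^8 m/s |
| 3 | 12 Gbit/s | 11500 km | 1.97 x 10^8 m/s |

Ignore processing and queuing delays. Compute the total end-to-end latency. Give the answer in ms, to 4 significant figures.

L = 1460 × 8 = 11680 bits.
Transmission delays (L/R per hop): 0.00421661, 0.000394595, 0.000973333 ms; sum = 0.00558453 ms.
Propagation delays (d/s per hop): 33.3333, 31.4721, 58.3756 ms; sum = 123.181 ms.
End-to-end = 123.2 ms.

123.2 ms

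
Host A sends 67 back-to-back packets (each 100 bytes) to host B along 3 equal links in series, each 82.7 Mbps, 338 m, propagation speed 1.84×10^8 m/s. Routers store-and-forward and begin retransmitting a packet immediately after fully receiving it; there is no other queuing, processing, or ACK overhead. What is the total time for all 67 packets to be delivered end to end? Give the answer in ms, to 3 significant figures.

Per-hop transmission t_tx = L/R = 800/82700000 = 0.00967352 ms.
Per-hop propagation t_prop = 338/184000000 = 0.00183696 ms.
Pipeline fill: first packet needs 3·t_tx to clear all hops; remaining 66 packets each add one t_tx.
Total = (3+67-1)·t_tx + 3·t_prop = 69·0.00967352 + 3·0.00183696 = 0.673 ms.

0.673 ms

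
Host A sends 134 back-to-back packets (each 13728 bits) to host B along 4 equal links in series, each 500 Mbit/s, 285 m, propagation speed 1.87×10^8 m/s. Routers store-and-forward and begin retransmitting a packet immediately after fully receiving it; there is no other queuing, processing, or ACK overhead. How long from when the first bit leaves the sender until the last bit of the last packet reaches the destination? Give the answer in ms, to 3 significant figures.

3.77 ms

Per-hop transmission t_tx = L/R = 13728/500000000 = 0.027456 ms.
Per-hop propagation t_prop = 285/187000000 = 0.00152406 ms.
Pipeline fill: first packet needs 4·t_tx to clear all hops; remaining 133 packets each add one t_tx.
Total = (4+134-1)·t_tx + 4·t_prop = 137·0.027456 + 4·0.00152406 = 3.77 ms.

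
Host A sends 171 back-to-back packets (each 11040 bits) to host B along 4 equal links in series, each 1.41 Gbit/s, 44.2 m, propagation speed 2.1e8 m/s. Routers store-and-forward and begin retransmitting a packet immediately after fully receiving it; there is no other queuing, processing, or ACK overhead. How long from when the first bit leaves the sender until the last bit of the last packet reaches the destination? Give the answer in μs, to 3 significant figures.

1360 μs

Per-hop transmission t_tx = L/R = 11040/1410000000 = 7.82979 μs.
Per-hop propagation t_prop = 44.2/210000000 = 0.210476 μs.
Pipeline fill: first packet needs 4·t_tx to clear all hops; remaining 170 packets each add one t_tx.
Total = (4+171-1)·t_tx + 4·t_prop = 174·7.82979 + 4·0.210476 = 1360 μs.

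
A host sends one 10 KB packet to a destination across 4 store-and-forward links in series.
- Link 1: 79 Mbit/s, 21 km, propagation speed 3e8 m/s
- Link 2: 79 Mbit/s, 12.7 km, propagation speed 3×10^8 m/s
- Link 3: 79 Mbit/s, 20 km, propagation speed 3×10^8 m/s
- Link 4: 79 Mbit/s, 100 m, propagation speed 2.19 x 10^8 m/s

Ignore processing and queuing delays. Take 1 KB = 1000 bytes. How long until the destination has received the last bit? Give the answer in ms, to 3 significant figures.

4.23 ms

L = 80000 bits.
Transmission delay per hop = L/R = 80000/79000000 = 1.01266 ms; 4 hops → 4.05063 ms.
Propagation delays (d/s per hop): 0.07, 0.0423333, 0.0666667, 0.000456621 ms; sum = 0.179457 ms.
End-to-end = 4.23 ms.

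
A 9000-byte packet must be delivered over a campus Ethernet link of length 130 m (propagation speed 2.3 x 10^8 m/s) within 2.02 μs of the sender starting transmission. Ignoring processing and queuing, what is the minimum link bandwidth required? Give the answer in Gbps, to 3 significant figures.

49.5 Gbps

L = 72000 bits.
Propagation delay = 130 / 2.3e+08 = 0.565217 μs.
Transmission budget = 2.02 − 0.565217 = 1.45478 μs.
R ≥ L / t_tx = 72000 bits / 1.45478e-06 s = 49.5 Gbps.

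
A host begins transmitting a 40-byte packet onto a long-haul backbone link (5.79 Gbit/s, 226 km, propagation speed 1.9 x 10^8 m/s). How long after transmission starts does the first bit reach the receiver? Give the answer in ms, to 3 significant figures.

1.19 ms

First bit experiences only propagation delay: d/s = 226000/190000000 = 1.19 ms.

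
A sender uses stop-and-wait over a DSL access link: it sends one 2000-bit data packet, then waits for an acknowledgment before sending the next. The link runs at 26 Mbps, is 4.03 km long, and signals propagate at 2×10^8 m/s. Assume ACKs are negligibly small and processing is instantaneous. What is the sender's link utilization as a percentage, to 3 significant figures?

65.6 %

t_tx = L/R = 2000/26000000 = 7.69231e-05 s.
t_prop = 4030/200000000 = 2.015e-05 s; RTT = 4.03e-05 s.
Cycle = t_tx + RTT = 0.000117223 s.
Utilization = t_tx / cycle = 7.69231e-05/0.000117223 = 65.6 %.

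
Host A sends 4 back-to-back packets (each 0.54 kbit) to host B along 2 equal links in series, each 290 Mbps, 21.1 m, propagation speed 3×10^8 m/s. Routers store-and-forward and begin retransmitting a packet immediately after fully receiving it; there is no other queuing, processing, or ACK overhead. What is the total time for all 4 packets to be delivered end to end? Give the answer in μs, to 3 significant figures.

Per-hop transmission t_tx = L/R = 540/290000000 = 1.86207 μs.
Per-hop propagation t_prop = 21.1/300000000 = 0.0703333 μs.
Pipeline fill: first packet needs 2·t_tx to clear all hops; remaining 3 packets each add one t_tx.
Total = (2+4-1)·t_tx + 2·t_prop = 5·1.86207 + 2·0.0703333 = 9.45 μs.

9.45 μs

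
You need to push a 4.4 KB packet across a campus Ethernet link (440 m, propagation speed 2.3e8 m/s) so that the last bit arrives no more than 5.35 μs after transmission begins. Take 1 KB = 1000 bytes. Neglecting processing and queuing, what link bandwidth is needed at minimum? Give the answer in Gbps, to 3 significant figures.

L = 35200 bits.
Propagation delay = 440 / 2.3e+08 = 1.91304 μs.
Transmission budget = 5.35 − 1.91304 = 3.43696 μs.
R ≥ L / t_tx = 35200 bits / 3.43696e-06 s = 10.2 Gbps.

10.2 Gbps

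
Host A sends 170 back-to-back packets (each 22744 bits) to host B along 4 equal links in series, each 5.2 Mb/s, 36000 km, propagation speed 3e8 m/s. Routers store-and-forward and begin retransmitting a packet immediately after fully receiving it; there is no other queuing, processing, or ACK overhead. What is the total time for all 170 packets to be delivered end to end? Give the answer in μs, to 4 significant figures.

Per-hop transmission t_tx = L/R = 22744/5200000 = 4373.85 μs.
Per-hop propagation t_prop = 36000000/300000000 = 120000 μs.
Pipeline fill: first packet needs 4·t_tx to clear all hops; remaining 169 packets each add one t_tx.
Total = (4+170-1)·t_tx + 4·t_prop = 173·4373.85 + 4·120000 = 1237000 μs.

1237000 μs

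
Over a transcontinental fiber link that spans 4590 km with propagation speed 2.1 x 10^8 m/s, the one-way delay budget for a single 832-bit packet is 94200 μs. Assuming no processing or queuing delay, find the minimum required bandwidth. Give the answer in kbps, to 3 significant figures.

11.5 kbps

Propagation delay = 4590000 / 210000000 = 21857.1 μs.
Transmission budget = 94200 − 21857.1 = 72342.9 μs.
R ≥ L / t_tx = 832 bits / 0.0723429 s = 11.5 kbps.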